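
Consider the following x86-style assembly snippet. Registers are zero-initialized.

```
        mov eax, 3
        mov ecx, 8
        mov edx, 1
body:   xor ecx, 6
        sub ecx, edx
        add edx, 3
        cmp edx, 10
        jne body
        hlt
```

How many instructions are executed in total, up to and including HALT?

19

eax=3
ecx=8
edx=1
ecx=8^6=14
ecx=14-1=13
edx=1+3=4
cmp edx, 10  (cmp 4,10)
jne body: taken
ecx=13^6=11
ecx=11-4=7
edx=4+3=7
cmp edx, 10  (cmp 7,10)
jne body: taken
ecx=7^6=1
ecx=1-7=-6
edx=7+3=10
cmp edx, 10  (cmp 10,10)
jne body: not taken
halt.
Total executed instructions: 19.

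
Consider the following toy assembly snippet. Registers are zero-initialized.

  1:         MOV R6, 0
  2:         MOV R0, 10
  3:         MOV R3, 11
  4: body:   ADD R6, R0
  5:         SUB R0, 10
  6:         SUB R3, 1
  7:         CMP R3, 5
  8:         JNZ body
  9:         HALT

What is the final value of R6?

R6=0
R0=10
R3=11
R6=0+10=10
R0=10-10=0
R3=11-1=10
CMP R3, 5  (cmp 10,5)
JNZ body: taken
R6=10+0=10
R0=0-10=-10
R3=10-1=9
CMP R3, 5  (cmp 9,5)
JNZ body: taken
R6=10+(-10)=0
R0=(-10)-10=-20
R3=9-1=8
CMP R3, 5  (cmp 8,5)
JNZ body: taken
R6=0+(-20)=-20
R0=(-20)-10=-30
R3=8-1=7
CMP R3, 5  (cmp 7,5)
JNZ body: taken
R6=(-20)+(-30)=-50
R0=(-30)-10=-40
R3=7-1=6
CMP R3, 5  (cmp 6,5)
JNZ body: taken
R6=(-50)+(-40)=-90
R0=(-40)-10=-50
R3=6-1=5
CMP R3, 5  (cmp 5,5)
JNZ body: not taken
halt.

-90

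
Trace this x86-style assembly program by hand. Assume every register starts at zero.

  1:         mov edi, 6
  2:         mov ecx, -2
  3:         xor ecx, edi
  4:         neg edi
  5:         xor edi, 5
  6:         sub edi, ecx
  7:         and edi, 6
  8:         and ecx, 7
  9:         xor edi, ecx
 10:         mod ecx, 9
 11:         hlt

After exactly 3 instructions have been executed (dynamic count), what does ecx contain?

mov edi, 6 → edi=6
mov ecx, -2 → ecx=-2
xor ecx, edi → ecx=(-2)^6=-8
After step 3: ecx = -8.

-8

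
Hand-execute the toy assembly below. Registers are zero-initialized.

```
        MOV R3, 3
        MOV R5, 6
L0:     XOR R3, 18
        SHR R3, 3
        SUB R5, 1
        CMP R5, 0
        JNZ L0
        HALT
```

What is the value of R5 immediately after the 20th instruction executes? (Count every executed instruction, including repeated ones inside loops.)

2

R3=3
R5=6
R3=3^18=17
R3=17>>3=2
R5=6-1=5
CMP R5, 0  (cmp 5,0)
JNZ L0: taken
R3=2^18=16
R3=16>>3=2
R5=5-1=4
CMP R5, 0  (cmp 4,0)
JNZ L0: taken
R3=2^18=16
R3=16>>3=2
R5=4-1=3
CMP R5, 0  (cmp 3,0)
JNZ L0: taken
R3=2^18=16
R3=16>>3=2
R5=3-1=2
After step 20: R5 = 2.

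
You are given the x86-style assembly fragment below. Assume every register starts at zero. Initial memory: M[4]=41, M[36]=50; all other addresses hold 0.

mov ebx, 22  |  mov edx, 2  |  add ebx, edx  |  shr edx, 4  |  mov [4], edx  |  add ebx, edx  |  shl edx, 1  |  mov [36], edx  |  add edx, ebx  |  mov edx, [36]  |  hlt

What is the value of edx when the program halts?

ebx=22
edx=2
ebx=22+2=24
edx=2>>4=0
mov [4], edx → M[4]=0
ebx=24+0=24
edx=0<<1=0
mov [36], edx → M[36]=0
edx=0+24=24
edx=M[36]=0
halt.

0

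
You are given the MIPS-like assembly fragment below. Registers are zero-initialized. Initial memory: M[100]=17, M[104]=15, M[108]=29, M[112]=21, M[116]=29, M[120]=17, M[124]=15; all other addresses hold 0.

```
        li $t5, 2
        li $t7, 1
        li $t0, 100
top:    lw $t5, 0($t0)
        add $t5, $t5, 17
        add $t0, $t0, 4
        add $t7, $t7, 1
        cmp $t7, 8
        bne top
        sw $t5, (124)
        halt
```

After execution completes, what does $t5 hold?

32

$t5=2
$t7=1
$t0=100
$t5=M[100]=17
$t5=17+17=34
$t0=100+4=104
$t7=1+1=2
cmp $t7, 8  (cmp 2,8)
bne top: taken
$t5=M[104]=15
$t5=15+17=32
$t0=104+4=108
$t7=2+1=3
cmp $t7, 8  (cmp 3,8)
bne top: taken
$t5=M[108]=29
$t5=29+17=46
$t0=108+4=112
$t7=3+1=4
cmp $t7, 8  (cmp 4,8)
bne top: taken
$t5=M[112]=21
$t5=21+17=38
$t0=112+4=116
$t7=4+1=5
cmp $t7, 8  (cmp 5,8)
bne top: taken
$t5=M[116]=29
$t5=29+17=46
$t0=116+4=120
$t7=5+1=6
cmp $t7, 8  (cmp 6,8)
bne top: taken
$t5=M[120]=17
$t5=17+17=34
$t0=120+4=124
$t7=6+1=7
cmp $t7, 8  (cmp 7,8)
bne top: taken
$t5=M[124]=15
$t5=15+17=32
$t0=124+4=128
$t7=7+1=8
cmp $t7, 8  (cmp 8,8)
bne top: not taken
sw $t5, (124) → M[124]=32
halt.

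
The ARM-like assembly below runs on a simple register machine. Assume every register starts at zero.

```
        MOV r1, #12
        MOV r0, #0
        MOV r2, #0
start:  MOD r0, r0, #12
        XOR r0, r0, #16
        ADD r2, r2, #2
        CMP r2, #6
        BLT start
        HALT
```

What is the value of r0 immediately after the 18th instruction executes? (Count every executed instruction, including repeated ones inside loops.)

MOV r1, #12 → r1=12
MOV r0, #0 → r0=0
MOV r2, #0 → r2=0
MOD r0, r0, #12 → r0=0%12=0
XOR r0, r0, #16 → r0=0^16=16
ADD r2, r2, #2 → r2=0+2=2
CMP r2, #6  (cmp 2,6)
BLT start: taken
MOD r0, r0, #12 → r0=16%12=4
XOR r0, r0, #16 → r0=4^16=20
ADD r2, r2, #2 → r2=2+2=4
CMP r2, #6  (cmp 4,6)
BLT start: taken
MOD r0, r0, #12 → r0=20%12=8
XOR r0, r0, #16 → r0=8^16=24
ADD r2, r2, #2 → r2=4+2=6
CMP r2, #6  (cmp 6,6)
BLT start: not taken
After step 18: r0 = 24.

24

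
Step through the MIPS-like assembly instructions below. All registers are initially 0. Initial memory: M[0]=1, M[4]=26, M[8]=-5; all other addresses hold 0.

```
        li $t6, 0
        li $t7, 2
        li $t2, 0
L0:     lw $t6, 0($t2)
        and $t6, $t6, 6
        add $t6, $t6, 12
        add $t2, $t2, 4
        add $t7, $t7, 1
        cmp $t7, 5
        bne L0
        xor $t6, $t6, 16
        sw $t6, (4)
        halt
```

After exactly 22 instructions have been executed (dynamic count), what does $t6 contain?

$t6=0
$t7=2
$t2=0
$t6=M[0]=1
$t6=1&6=0
$t6=0+12=12
$t2=0+4=4
$t7=2+1=3
cmp $t7, 5  (cmp 3,5)
bne L0: taken
$t6=M[4]=26
$t6=26&6=2
$t6=2+12=14
$t2=4+4=8
$t7=3+1=4
cmp $t7, 5  (cmp 4,5)
bne L0: taken
$t6=M[8]=-5
$t6=(-5)&6=2
$t6=2+12=14
$t2=8+4=12
$t7=4+1=5
After step 22: $t6 = 14.

14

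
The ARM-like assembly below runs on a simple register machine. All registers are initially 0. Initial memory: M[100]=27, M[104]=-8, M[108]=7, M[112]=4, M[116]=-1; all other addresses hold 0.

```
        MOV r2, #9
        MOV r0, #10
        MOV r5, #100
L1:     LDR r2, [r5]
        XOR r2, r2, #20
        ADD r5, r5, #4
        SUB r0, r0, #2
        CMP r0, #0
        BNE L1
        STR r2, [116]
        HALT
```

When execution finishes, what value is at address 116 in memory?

-21

after MOV r2, #9: r2=9
after MOV r0, #10: r0=10
after MOV r5, #100: r5=100
after LDR r2, [r5]: r2=M[100]=27
after XOR r2, r2, #20: r2=27^20=15
after ADD r5, r5, #4: r5=100+4=104
after SUB r0, r0, #2: r0=10-2=8
CMP r0, #0  (cmp 8,0)
BNE L1: taken
after LDR r2, [r5]: r2=M[104]=-8
after XOR r2, r2, #20: r2=(-8)^20=-20
after ADD r5, r5, #4: r5=104+4=108
after SUB r0, r0, #2: r0=8-2=6
CMP r0, #0  (cmp 6,0)
BNE L1: taken
after LDR r2, [r5]: r2=M[108]=7
after XOR r2, r2, #20: r2=7^20=19
after ADD r5, r5, #4: r5=108+4=112
after SUB r0, r0, #2: r0=6-2=4
CMP r0, #0  (cmp 4,0)
BNE L1: taken
after LDR r2, [r5]: r2=M[112]=4
after XOR r2, r2, #20: r2=4^20=16
after ADD r5, r5, #4: r5=112+4=116
after SUB r0, r0, #2: r0=4-2=2
CMP r0, #0  (cmp 2,0)
BNE L1: taken
after LDR r2, [r5]: r2=M[116]=-1
after XOR r2, r2, #20: r2=(-1)^20=-21
after ADD r5, r5, #4: r5=116+4=120
after SUB r0, r0, #2: r0=2-2=0
CMP r0, #0  (cmp 0,0)
BNE L1: not taken
STR r2, [116] → M[116]=-21
halt.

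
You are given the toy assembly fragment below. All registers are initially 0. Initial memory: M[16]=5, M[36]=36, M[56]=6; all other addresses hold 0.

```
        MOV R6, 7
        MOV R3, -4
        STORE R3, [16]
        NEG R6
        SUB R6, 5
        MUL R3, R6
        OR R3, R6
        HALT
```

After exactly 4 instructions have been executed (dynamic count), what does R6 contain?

R6=7
R3=-4
STORE R3, [16] → M[16]=-4
R6=-(7)=-7
After step 4: R6 = -7.

-7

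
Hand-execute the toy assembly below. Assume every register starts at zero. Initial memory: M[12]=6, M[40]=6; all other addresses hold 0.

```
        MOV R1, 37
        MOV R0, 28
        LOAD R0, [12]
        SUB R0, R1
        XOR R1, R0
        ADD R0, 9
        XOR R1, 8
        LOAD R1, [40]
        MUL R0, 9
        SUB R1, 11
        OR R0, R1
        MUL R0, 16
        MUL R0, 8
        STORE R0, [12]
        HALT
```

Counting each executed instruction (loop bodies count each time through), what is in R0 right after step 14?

after MOV R1, 37: R1=37
after MOV R0, 28: R0=28
after LOAD R0, [12]: R0=M[12]=6
after SUB R0, R1: R0=6-37=-31
after XOR R1, R0: R1=37^(-31)=-60
after ADD R0, 9: R0=(-31)+9=-22
after XOR R1, 8: R1=(-60)^8=-52
after LOAD R1, [40]: R1=M[40]=6
after MUL R0, 9: R0=(-22)*9=-198
after SUB R1, 11: R1=6-11=-5
after OR R0, R1: R0=(-198)|(-5)=-5
after MUL R0, 16: R0=(-5)*16=-80
after MUL R0, 8: R0=(-80)*8=-640
STORE R0, [12] → M[12]=-640
After step 14: R0 = -640.

-640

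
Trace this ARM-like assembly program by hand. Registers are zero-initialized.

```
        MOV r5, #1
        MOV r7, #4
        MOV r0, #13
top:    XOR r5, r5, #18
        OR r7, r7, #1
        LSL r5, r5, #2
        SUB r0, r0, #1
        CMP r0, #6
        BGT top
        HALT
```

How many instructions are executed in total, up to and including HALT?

46

MOV r5, #1 → r5=1
MOV r7, #4 → r7=4
MOV r0, #13 → r0=13
XOR r5, r5, #18 → r5=1^18=19
OR r7, r7, #1 → r7=4|1=5
LSL r5, r5, #2 → r5=19<<2=76
SUB r0, r0, #1 → r0=13-1=12
CMP r0, #6  (cmp 12,6)
BGT top: taken
XOR r5, r5, #18 → r5=76^18=94
OR r7, r7, #1 → r7=5|1=5
LSL r5, r5, #2 → r5=94<<2=376
SUB r0, r0, #1 → r0=12-1=11
CMP r0, #6  (cmp 11,6)
BGT top: taken
XOR r5, r5, #18 → r5=376^18=362
OR r7, r7, #1 → r7=5|1=5
LSL r5, r5, #2 → r5=362<<2=1448
SUB r0, r0, #1 → r0=11-1=10
CMP r0, #6  (cmp 10,6)
BGT top: taken
XOR r5, r5, #18 → r5=1448^18=1466
OR r7, r7, #1 → r7=5|1=5
LSL r5, r5, #2 → r5=1466<<2=5864
SUB r0, r0, #1 → r0=10-1=9
CMP r0, #6  (cmp 9,6)
BGT top: taken
XOR r5, r5, #18 → r5=5864^18=5882
OR r7, r7, #1 → r7=5|1=5
LSL r5, r5, #2 → r5=5882<<2=23528
SUB r0, r0, #1 → r0=9-1=8
CMP r0, #6  (cmp 8,6)
BGT top: taken
XOR r5, r5, #18 → r5=23528^18=23546
OR r7, r7, #1 → r7=5|1=5
LSL r5, r5, #2 → r5=23546<<2=94184
SUB r0, r0, #1 → r0=8-1=7
CMP r0, #6  (cmp 7,6)
BGT top: taken
XOR r5, r5, #18 → r5=94184^18=94202
OR r7, r7, #1 → r7=5|1=5
LSL r5, r5, #2 → r5=94202<<2=376808
SUB r0, r0, #1 → r0=7-1=6
CMP r0, #6  (cmp 6,6)
BGT top: not taken
halt.
Total executed instructions: 46.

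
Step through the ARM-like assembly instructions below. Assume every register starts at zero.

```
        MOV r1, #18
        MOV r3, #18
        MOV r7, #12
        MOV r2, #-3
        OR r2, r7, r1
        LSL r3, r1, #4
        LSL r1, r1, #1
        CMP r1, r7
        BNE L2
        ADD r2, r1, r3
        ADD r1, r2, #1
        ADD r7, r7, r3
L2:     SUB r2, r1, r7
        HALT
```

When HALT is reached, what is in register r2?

24

r1=18
r3=18
r7=12
r2=-3
r2=12|18=30
r3=18<<4=288
r1=18<<1=36
CMP r1, r7  (cmp 36,12)
BNE L2: taken
r2=36-12=24
halt.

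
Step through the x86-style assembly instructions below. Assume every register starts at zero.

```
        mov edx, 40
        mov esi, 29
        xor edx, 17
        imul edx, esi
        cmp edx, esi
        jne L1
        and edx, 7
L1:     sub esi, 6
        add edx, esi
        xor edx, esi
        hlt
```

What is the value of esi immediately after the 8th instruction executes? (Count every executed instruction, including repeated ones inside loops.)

edx=40
esi=29
edx=40^17=57
edx=57*29=1653
cmp edx, esi  (cmp 1653,29)
jne L1: taken
esi=29-6=23
edx=1653+23=1676
After step 8: esi = 23.

23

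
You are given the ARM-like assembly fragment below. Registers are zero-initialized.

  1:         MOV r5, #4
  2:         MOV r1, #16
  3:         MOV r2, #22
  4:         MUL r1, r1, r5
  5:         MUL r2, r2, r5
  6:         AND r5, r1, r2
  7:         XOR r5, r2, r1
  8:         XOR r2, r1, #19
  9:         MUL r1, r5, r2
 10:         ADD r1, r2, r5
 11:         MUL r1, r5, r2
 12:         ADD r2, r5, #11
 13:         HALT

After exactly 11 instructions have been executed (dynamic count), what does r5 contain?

r5=4
r1=16
r2=22
r1=16*4=64
r2=22*4=88
r5=64&88=64
r5=88^64=24
r2=64^19=83
r1=24*83=1992
r1=83+24=107
r1=24*83=1992
After step 11: r5 = 24.

24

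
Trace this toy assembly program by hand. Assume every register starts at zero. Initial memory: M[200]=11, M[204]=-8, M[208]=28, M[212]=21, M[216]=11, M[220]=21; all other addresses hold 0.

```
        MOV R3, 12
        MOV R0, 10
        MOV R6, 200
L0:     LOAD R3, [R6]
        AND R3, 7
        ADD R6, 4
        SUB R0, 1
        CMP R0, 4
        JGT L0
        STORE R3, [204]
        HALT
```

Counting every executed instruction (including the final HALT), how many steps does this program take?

41

after MOV R3, 12: R3=12
after MOV R0, 10: R0=10
after MOV R6, 200: R6=200
after LOAD R3, [R6]: R3=M[200]=11
after AND R3, 7: R3=11&7=3
after ADD R6, 4: R6=200+4=204
after SUB R0, 1: R0=10-1=9
CMP R0, 4  (cmp 9,4)
JGT L0: taken
after LOAD R3, [R6]: R3=M[204]=-8
after AND R3, 7: R3=(-8)&7=0
after ADD R6, 4: R6=204+4=208
after SUB R0, 1: R0=9-1=8
CMP R0, 4  (cmp 8,4)
JGT L0: taken
after LOAD R3, [R6]: R3=M[208]=28
after AND R3, 7: R3=28&7=4
after ADD R6, 4: R6=208+4=212
after SUB R0, 1: R0=8-1=7
CMP R0, 4  (cmp 7,4)
JGT L0: taken
after LOAD R3, [R6]: R3=M[212]=21
after AND R3, 7: R3=21&7=5
after ADD R6, 4: R6=212+4=216
after SUB R0, 1: R0=7-1=6
CMP R0, 4  (cmp 6,4)
JGT L0: taken
after LOAD R3, [R6]: R3=M[216]=11
after AND R3, 7: R3=11&7=3
after ADD R6, 4: R6=216+4=220
after SUB R0, 1: R0=6-1=5
CMP R0, 4  (cmp 5,4)
JGT L0: taken
after LOAD R3, [R6]: R3=M[220]=21
after AND R3, 7: R3=21&7=5
after ADD R6, 4: R6=220+4=224
after SUB R0, 1: R0=5-1=4
CMP R0, 4  (cmp 4,4)
JGT L0: not taken
STORE R3, [204] → M[204]=5
halt.
Total executed instructions: 41.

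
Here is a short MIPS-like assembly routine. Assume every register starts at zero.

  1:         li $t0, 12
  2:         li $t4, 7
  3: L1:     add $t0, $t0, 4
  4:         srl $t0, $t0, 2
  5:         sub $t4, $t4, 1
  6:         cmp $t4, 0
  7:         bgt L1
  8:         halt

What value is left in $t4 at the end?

li $t0, 12 → $t0=12
li $t4, 7 → $t4=7
add $t0, $t0, 4 → $t0=12+4=16
srl $t0, $t0, 2 → $t0=16>>2=4
sub $t4, $t4, 1 → $t4=7-1=6
cmp $t4, 0  (cmp 6,0)
bgt L1: taken
add $t0, $t0, 4 → $t0=4+4=8
srl $t0, $t0, 2 → $t0=8>>2=2
sub $t4, $t4, 1 → $t4=6-1=5
cmp $t4, 0  (cmp 5,0)
bgt L1: taken
add $t0, $t0, 4 → $t0=2+4=6
srl $t0, $t0, 2 → $t0=6>>2=1
sub $t4, $t4, 1 → $t4=5-1=4
cmp $t4, 0  (cmp 4,0)
bgt L1: taken
add $t0, $t0, 4 → $t0=1+4=5
srl $t0, $t0, 2 → $t0=5>>2=1
sub $t4, $t4, 1 → $t4=4-1=3
cmp $t4, 0  (cmp 3,0)
bgt L1: taken
add $t0, $t0, 4 → $t0=1+4=5
srl $t0, $t0, 2 → $t0=5>>2=1
sub $t4, $t4, 1 → $t4=3-1=2
cmp $t4, 0  (cmp 2,0)
bgt L1: taken
add $t0, $t0, 4 → $t0=1+4=5
srl $t0, $t0, 2 → $t0=5>>2=1
sub $t4, $t4, 1 → $t4=2-1=1
cmp $t4, 0  (cmp 1,0)
bgt L1: taken
add $t0, $t0, 4 → $t0=1+4=5
srl $t0, $t0, 2 → $t0=5>>2=1
sub $t4, $t4, 1 → $t4=1-1=0
cmp $t4, 0  (cmp 0,0)
bgt L1: not taken
halt.

0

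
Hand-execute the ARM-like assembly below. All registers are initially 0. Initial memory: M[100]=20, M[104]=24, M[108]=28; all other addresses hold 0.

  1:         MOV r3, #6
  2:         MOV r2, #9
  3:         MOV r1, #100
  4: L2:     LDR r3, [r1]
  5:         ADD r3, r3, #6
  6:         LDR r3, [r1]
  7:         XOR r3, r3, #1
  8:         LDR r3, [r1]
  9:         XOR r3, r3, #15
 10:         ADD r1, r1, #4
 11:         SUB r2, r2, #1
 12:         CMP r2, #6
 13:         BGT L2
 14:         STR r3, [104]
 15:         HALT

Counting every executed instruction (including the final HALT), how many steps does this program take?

35

MOV r3, #6 → r3=6
MOV r2, #9 → r2=9
MOV r1, #100 → r1=100
LDR r3, [r1] → r3=M[100]=20
ADD r3, r3, #6 → r3=20+6=26
LDR r3, [r1] → r3=M[100]=20
XOR r3, r3, #1 → r3=20^1=21
LDR r3, [r1] → r3=M[100]=20
XOR r3, r3, #15 → r3=20^15=27
ADD r1, r1, #4 → r1=100+4=104
SUB r2, r2, #1 → r2=9-1=8
CMP r2, #6  (cmp 8,6)
BGT L2: taken
LDR r3, [r1] → r3=M[104]=24
ADD r3, r3, #6 → r3=24+6=30
LDR r3, [r1] → r3=M[104]=24
XOR r3, r3, #1 → r3=24^1=25
LDR r3, [r1] → r3=M[104]=24
XOR r3, r3, #15 → r3=24^15=23
ADD r1, r1, #4 → r1=104+4=108
SUB r2, r2, #1 → r2=8-1=7
CMP r2, #6  (cmp 7,6)
BGT L2: taken
LDR r3, [r1] → r3=M[108]=28
ADD r3, r3, #6 → r3=28+6=34
LDR r3, [r1] → r3=M[108]=28
XOR r3, r3, #1 → r3=28^1=29
LDR r3, [r1] → r3=M[108]=28
XOR r3, r3, #15 → r3=28^15=19
ADD r1, r1, #4 → r1=108+4=112
SUB r2, r2, #1 → r2=7-1=6
CMP r2, #6  (cmp 6,6)
BGT L2: not taken
STR r3, [104] → M[104]=19
halt.
Total executed instructions: 35.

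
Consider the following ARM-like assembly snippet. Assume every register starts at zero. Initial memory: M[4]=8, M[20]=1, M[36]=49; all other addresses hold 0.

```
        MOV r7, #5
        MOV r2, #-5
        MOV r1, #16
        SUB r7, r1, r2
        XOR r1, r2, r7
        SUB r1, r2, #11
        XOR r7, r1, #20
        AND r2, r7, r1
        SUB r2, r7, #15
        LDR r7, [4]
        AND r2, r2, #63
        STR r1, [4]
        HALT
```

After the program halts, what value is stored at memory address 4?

-16

r7=5
r2=-5
r1=16
r7=16-(-5)=21
r1=(-5)^21=-18
r1=(-5)-11=-16
r7=(-16)^20=-28
r2=(-28)&(-16)=-32
r2=(-28)-15=-43
r7=M[4]=8
r2=(-43)&63=21
STR r1, [4] → M[4]=-16
halt.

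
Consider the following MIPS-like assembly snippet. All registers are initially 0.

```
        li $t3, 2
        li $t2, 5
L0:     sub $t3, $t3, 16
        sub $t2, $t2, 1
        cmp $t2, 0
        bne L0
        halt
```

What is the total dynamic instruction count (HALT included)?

23

after li $t3, 2: $t3=2
after li $t2, 5: $t2=5
after sub $t3, $t3, 16: $t3=2-16=-14
after sub $t2, $t2, 1: $t2=5-1=4
cmp $t2, 0  (cmp 4,0)
bne L0: taken
after sub $t3, $t3, 16: $t3=(-14)-16=-30
after sub $t2, $t2, 1: $t2=4-1=3
cmp $t2, 0  (cmp 3,0)
bne L0: taken
after sub $t3, $t3, 16: $t3=(-30)-16=-46
after sub $t2, $t2, 1: $t2=3-1=2
cmp $t2, 0  (cmp 2,0)
bne L0: taken
after sub $t3, $t3, 16: $t3=(-46)-16=-62
after sub $t2, $t2, 1: $t2=2-1=1
cmp $t2, 0  (cmp 1,0)
bne L0: taken
after sub $t3, $t3, 16: $t3=(-62)-16=-78
after sub $t2, $t2, 1: $t2=1-1=0
cmp $t2, 0  (cmp 0,0)
bne L0: not taken
halt.
Total executed instructions: 23.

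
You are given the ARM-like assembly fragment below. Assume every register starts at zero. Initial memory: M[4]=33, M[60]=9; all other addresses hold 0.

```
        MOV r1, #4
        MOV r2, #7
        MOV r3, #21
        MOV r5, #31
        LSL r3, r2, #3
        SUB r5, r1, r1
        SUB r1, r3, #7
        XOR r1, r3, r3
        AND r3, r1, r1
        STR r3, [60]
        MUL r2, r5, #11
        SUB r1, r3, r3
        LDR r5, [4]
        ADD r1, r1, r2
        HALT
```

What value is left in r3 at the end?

0

after MOV r1, #4: r1=4
after MOV r2, #7: r2=7
after MOV r3, #21: r3=21
after MOV r5, #31: r5=31
after LSL r3, r2, #3: r3=7<<3=56
after SUB r5, r1, r1: r5=4-4=0
after SUB r1, r3, #7: r1=56-7=49
after XOR r1, r3, r3: r1=56^56=0
after AND r3, r1, r1: r3=0&0=0
STR r3, [60] → M[60]=0
after MUL r2, r5, #11: r2=0*11=0
after SUB r1, r3, r3: r1=0-0=0
after LDR r5, [4]: r5=M[4]=33
after ADD r1, r1, r2: r1=0+0=0
halt.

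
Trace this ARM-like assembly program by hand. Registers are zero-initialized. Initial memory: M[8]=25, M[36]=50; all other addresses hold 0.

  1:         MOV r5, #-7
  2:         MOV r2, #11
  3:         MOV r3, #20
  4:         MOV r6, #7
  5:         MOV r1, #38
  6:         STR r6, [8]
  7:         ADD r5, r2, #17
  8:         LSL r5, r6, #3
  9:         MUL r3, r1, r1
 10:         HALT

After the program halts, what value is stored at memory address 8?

after MOV r5, #-7: r5=-7
after MOV r2, #11: r2=11
after MOV r3, #20: r3=20
after MOV r6, #7: r6=7
after MOV r1, #38: r1=38
STR r6, [8] → M[8]=7
after ADD r5, r2, #17: r5=11+17=28
after LSL r5, r6, #3: r5=7<<3=56
after MUL r3, r1, r1: r3=38*38=1444
halt.

7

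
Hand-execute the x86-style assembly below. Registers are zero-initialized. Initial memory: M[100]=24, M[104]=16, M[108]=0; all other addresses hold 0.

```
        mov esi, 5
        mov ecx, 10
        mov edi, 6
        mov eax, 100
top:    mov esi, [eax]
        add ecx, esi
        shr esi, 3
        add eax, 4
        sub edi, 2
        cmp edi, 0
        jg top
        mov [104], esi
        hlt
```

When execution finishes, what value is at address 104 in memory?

mov esi, 5 → esi=5
mov ecx, 10 → ecx=10
mov edi, 6 → edi=6
mov eax, 100 → eax=100
mov esi, [eax] → esi=M[100]=24
add ecx, esi → ecx=10+24=34
shr esi, 3 → esi=24>>3=3
add eax, 4 → eax=100+4=104
sub edi, 2 → edi=6-2=4
cmp edi, 0  (cmp 4,0)
jg top: taken
mov esi, [eax] → esi=M[104]=16
add ecx, esi → ecx=34+16=50
shr esi, 3 → esi=16>>3=2
add eax, 4 → eax=104+4=108
sub edi, 2 → edi=4-2=2
cmp edi, 0  (cmp 2,0)
jg top: taken
mov esi, [eax] → esi=M[108]=0
add ecx, esi → ecx=50+0=50
shr esi, 3 → esi=0>>3=0
add eax, 4 → eax=108+4=112
sub edi, 2 → edi=2-2=0
cmp edi, 0  (cmp 0,0)
jg top: not taken
mov [104], esi → M[104]=0
halt.

0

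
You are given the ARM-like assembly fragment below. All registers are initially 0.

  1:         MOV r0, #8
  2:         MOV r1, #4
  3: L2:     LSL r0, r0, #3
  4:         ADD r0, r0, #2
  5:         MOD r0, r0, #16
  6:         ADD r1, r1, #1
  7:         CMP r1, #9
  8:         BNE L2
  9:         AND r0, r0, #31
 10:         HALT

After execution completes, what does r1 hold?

MOV r0, #8 → r0=8
MOV r1, #4 → r1=4
LSL r0, r0, #3 → r0=8<<3=64
ADD r0, r0, #2 → r0=64+2=66
MOD r0, r0, #16 → r0=66%16=2
ADD r1, r1, #1 → r1=4+1=5
CMP r1, #9  (cmp 5,9)
BNE L2: taken
LSL r0, r0, #3 → r0=2<<3=16
ADD r0, r0, #2 → r0=16+2=18
MOD r0, r0, #16 → r0=18%16=2
ADD r1, r1, #1 → r1=5+1=6
CMP r1, #9  (cmp 6,9)
BNE L2: taken
LSL r0, r0, #3 → r0=2<<3=16
ADD r0, r0, #2 → r0=16+2=18
MOD r0, r0, #16 → r0=18%16=2
ADD r1, r1, #1 → r1=6+1=7
CMP r1, #9  (cmp 7,9)
BNE L2: taken
LSL r0, r0, #3 → r0=2<<3=16
ADD r0, r0, #2 → r0=16+2=18
MOD r0, r0, #16 → r0=18%16=2
ADD r1, r1, #1 → r1=7+1=8
CMP r1, #9  (cmp 8,9)
BNE L2: taken
LSL r0, r0, #3 → r0=2<<3=16
ADD r0, r0, #2 → r0=16+2=18
MOD r0, r0, #16 → r0=18%16=2
ADD r1, r1, #1 → r1=8+1=9
CMP r1, #9  (cmp 9,9)
BNE L2: not taken
AND r0, r0, #31 → r0=2&31=2
halt.

9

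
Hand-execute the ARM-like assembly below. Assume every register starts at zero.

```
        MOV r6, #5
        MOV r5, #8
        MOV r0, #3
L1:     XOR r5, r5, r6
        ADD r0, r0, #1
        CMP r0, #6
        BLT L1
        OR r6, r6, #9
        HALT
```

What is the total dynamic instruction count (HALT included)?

17

MOV r6, #5 → r6=5
MOV r5, #8 → r5=8
MOV r0, #3 → r0=3
XOR r5, r5, r6 → r5=8^5=13
ADD r0, r0, #1 → r0=3+1=4
CMP r0, #6  (cmp 4,6)
BLT L1: taken
XOR r5, r5, r6 → r5=13^5=8
ADD r0, r0, #1 → r0=4+1=5
CMP r0, #6  (cmp 5,6)
BLT L1: taken
XOR r5, r5, r6 → r5=8^5=13
ADD r0, r0, #1 → r0=5+1=6
CMP r0, #6  (cmp 6,6)
BLT L1: not taken
OR r6, r6, #9 → r6=5|9=13
halt.
Total executed instructions: 17.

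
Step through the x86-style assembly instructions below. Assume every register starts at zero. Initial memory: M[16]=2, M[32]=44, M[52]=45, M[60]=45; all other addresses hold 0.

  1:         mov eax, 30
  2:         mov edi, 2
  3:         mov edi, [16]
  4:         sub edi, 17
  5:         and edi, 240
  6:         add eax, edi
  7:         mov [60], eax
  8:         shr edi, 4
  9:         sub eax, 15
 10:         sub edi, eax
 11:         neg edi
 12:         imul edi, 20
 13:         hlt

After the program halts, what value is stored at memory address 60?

mov eax, 30 → eax=30
mov edi, 2 → edi=2
mov edi, [16] → edi=M[16]=2
sub edi, 17 → edi=2-17=-15
and edi, 240 → edi=(-15)&240=240
add eax, edi → eax=30+240=270
mov [60], eax → M[60]=270
shr edi, 4 → edi=240>>4=15
sub eax, 15 → eax=270-15=255
sub edi, eax → edi=15-255=-240
neg edi → edi=-(-240)=240
imul edi, 20 → edi=240*20=4800
halt.

270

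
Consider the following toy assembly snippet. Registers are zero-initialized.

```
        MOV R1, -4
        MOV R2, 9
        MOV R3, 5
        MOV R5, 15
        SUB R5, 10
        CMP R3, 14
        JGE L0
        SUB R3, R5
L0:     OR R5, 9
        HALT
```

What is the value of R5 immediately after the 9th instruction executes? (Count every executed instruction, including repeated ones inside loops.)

R1=-4
R2=9
R3=5
R5=15
R5=15-10=5
CMP R3, 14  (cmp 5,14)
JGE L0: not taken
R3=5-5=0
R5=5|9=13
After step 9: R5 = 13.

13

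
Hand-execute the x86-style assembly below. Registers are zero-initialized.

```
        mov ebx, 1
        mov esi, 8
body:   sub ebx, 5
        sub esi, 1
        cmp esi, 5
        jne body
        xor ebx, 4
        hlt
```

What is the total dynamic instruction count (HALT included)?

16

ebx=1
esi=8
ebx=1-5=-4
esi=8-1=7
cmp esi, 5  (cmp 7,5)
jne body: taken
ebx=(-4)-5=-9
esi=7-1=6
cmp esi, 5  (cmp 6,5)
jne body: taken
ebx=(-9)-5=-14
esi=6-1=5
cmp esi, 5  (cmp 5,5)
jne body: not taken
ebx=(-14)^4=-10
halt.
Total executed instructions: 16.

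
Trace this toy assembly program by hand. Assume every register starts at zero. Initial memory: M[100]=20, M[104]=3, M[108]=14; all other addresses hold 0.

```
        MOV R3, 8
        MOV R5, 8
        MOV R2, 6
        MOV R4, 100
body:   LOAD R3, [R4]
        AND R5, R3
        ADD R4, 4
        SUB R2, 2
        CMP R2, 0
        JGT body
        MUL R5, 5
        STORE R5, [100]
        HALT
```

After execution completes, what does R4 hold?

R3=8
R5=8
R2=6
R4=100
R3=M[100]=20
R5=8&20=0
R4=100+4=104
R2=6-2=4
CMP R2, 0  (cmp 4,0)
JGT body: taken
R3=M[104]=3
R5=0&3=0
R4=104+4=108
R2=4-2=2
CMP R2, 0  (cmp 2,0)
JGT body: taken
R3=M[108]=14
R5=0&14=0
R4=108+4=112
R2=2-2=0
CMP R2, 0  (cmp 0,0)
JGT body: not taken
R5=0*5=0
STORE R5, [100] → M[100]=0
halt.

112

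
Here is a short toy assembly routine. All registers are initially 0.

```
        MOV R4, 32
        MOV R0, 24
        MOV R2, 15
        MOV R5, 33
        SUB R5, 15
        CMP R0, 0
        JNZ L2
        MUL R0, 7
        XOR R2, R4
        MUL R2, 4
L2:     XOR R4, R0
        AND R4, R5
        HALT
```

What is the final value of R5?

R4=32
R0=24
R2=15
R5=33
R5=33-15=18
CMP R0, 0  (cmp 24,0)
JNZ L2: taken
R4=32^24=56
R4=56&18=16
halt.

18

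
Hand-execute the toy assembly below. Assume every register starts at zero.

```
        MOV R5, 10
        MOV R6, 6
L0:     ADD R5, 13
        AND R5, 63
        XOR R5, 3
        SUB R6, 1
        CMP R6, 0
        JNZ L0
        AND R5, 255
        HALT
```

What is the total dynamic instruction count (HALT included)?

40

after MOV R5, 10: R5=10
after MOV R6, 6: R6=6
after ADD R5, 13: R5=10+13=23
after AND R5, 63: R5=23&63=23
after XOR R5, 3: R5=23^3=20
after SUB R6, 1: R6=6-1=5
CMP R6, 0  (cmp 5,0)
JNZ L0: taken
after ADD R5, 13: R5=20+13=33
after AND R5, 63: R5=33&63=33
after XOR R5, 3: R5=33^3=34
after SUB R6, 1: R6=5-1=4
CMP R6, 0  (cmp 4,0)
JNZ L0: taken
after ADD R5, 13: R5=34+13=47
after AND R5, 63: R5=47&63=47
after XOR R5, 3: R5=47^3=44
after SUB R6, 1: R6=4-1=3
CMP R6, 0  (cmp 3,0)
JNZ L0: taken
after ADD R5, 13: R5=44+13=57
after AND R5, 63: R5=57&63=57
after XOR R5, 3: R5=57^3=58
after SUB R6, 1: R6=3-1=2
CMP R6, 0  (cmp 2,0)
JNZ L0: taken
after ADD R5, 13: R5=58+13=71
after AND R5, 63: R5=71&63=7
after XOR R5, 3: R5=7^3=4
after SUB R6, 1: R6=2-1=1
CMP R6, 0  (cmp 1,0)
JNZ L0: taken
after ADD R5, 13: R5=4+13=17
after AND R5, 63: R5=17&63=17
after XOR R5, 3: R5=17^3=18
after SUB R6, 1: R6=1-1=0
CMP R6, 0  (cmp 0,0)
JNZ L0: not taken
after AND R5, 255: R5=18&255=18
halt.
Total executed instructions: 40.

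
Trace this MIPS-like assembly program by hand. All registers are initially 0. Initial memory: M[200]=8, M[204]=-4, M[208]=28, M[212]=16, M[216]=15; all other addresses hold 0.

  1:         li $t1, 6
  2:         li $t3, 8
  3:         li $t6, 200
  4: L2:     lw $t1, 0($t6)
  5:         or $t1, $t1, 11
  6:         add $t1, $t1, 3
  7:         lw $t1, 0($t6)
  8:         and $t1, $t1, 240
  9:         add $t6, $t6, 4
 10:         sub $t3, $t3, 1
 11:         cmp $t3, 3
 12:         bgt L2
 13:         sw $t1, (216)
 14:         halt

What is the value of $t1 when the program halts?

0

$t1=6
$t3=8
$t6=200
$t1=M[200]=8
$t1=8|11=11
$t1=11+3=14
$t1=M[200]=8
$t1=8&240=0
$t6=200+4=204
$t3=8-1=7
cmp $t3, 3  (cmp 7,3)
bgt L2: taken
$t1=M[204]=-4
$t1=(-4)|11=-1
$t1=(-1)+3=2
$t1=M[204]=-4
$t1=(-4)&240=240
$t6=204+4=208
$t3=7-1=6
cmp $t3, 3  (cmp 6,3)
bgt L2: taken
$t1=M[208]=28
$t1=28|11=31
$t1=31+3=34
$t1=M[208]=28
$t1=28&240=16
$t6=208+4=212
$t3=6-1=5
cmp $t3, 3  (cmp 5,3)
bgt L2: taken
$t1=M[212]=16
$t1=16|11=27
$t1=27+3=30
$t1=M[212]=16
$t1=16&240=16
$t6=212+4=216
$t3=5-1=4
cmp $t3, 3  (cmp 4,3)
bgt L2: taken
$t1=M[216]=15
$t1=15|11=15
$t1=15+3=18
$t1=M[216]=15
$t1=15&240=0
$t6=216+4=220
$t3=4-1=3
cmp $t3, 3  (cmp 3,3)
bgt L2: not taken
sw $t1, (216) → M[216]=0
halt.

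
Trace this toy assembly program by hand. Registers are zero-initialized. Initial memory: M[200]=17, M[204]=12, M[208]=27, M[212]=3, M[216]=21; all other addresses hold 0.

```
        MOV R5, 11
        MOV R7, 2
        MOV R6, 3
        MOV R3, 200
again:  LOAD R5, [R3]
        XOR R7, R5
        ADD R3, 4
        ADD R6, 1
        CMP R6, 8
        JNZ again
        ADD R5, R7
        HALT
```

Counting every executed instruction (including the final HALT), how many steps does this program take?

after MOV R5, 11: R5=11
after MOV R7, 2: R7=2
after MOV R6, 3: R6=3
after MOV R3, 200: R3=200
after LOAD R5, [R3]: R5=M[200]=17
after XOR R7, R5: R7=2^17=19
after ADD R3, 4: R3=200+4=204
after ADD R6, 1: R6=3+1=4
CMP R6, 8  (cmp 4,8)
JNZ again: taken
after LOAD R5, [R3]: R5=M[204]=12
after XOR R7, R5: R7=19^12=31
after ADD R3, 4: R3=204+4=208
after ADD R6, 1: R6=4+1=5
CMP R6, 8  (cmp 5,8)
JNZ again: taken
after LOAD R5, [R3]: R5=M[208]=27
after XOR R7, R5: R7=31^27=4
after ADD R3, 4: R3=208+4=212
after ADD R6, 1: R6=5+1=6
CMP R6, 8  (cmp 6,8)
JNZ again: taken
after LOAD R5, [R3]: R5=M[212]=3
after XOR R7, R5: R7=4^3=7
after ADD R3, 4: R3=212+4=216
after ADD R6, 1: R6=6+1=7
CMP R6, 8  (cmp 7,8)
JNZ again: taken
after LOAD R5, [R3]: R5=M[216]=21
after XOR R7, R5: R7=7^21=18
after ADD R3, 4: R3=216+4=220
after ADD R6, 1: R6=7+1=8
CMP R6, 8  (cmp 8,8)
JNZ again: not taken
after ADD R5, R7: R5=21+18=39
halt.
Total executed instructions: 36.

36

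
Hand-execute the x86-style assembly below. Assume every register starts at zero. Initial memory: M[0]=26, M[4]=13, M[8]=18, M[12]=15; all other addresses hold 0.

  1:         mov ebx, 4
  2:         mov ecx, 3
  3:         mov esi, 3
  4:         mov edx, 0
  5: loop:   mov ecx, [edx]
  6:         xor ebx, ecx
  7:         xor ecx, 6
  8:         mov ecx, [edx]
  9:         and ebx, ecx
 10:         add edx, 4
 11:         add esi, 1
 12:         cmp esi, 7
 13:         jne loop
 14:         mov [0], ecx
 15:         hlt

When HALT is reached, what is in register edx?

after mov ebx, 4: ebx=4
after mov ecx, 3: ecx=3
after mov esi, 3: esi=3
after mov edx, 0: edx=0
after mov ecx, [edx]: ecx=M[0]=26
after xor ebx, ecx: ebx=4^26=30
after xor ecx, 6: ecx=26^6=28
after mov ecx, [edx]: ecx=M[0]=26
after and ebx, ecx: ebx=30&26=26
after add edx, 4: edx=0+4=4
after add esi, 1: esi=3+1=4
cmp esi, 7  (cmp 4,7)
jne loop: taken
after mov ecx, [edx]: ecx=M[4]=13
after xor ebx, ecx: ebx=26^13=23
after xor ecx, 6: ecx=13^6=11
after mov ecx, [edx]: ecx=M[4]=13
after and ebx, ecx: ebx=23&13=5
after add edx, 4: edx=4+4=8
after add esi, 1: esi=4+1=5
cmp esi, 7  (cmp 5,7)
jne loop: taken
after mov ecx, [edx]: ecx=M[8]=18
after xor ebx, ecx: ebx=5^18=23
after xor ecx, 6: ecx=18^6=20
after mov ecx, [edx]: ecx=M[8]=18
after and ebx, ecx: ebx=23&18=18
after add edx, 4: edx=8+4=12
after add esi, 1: esi=5+1=6
cmp esi, 7  (cmp 6,7)
jne loop: taken
after mov ecx, [edx]: ecx=M[12]=15
after xor ebx, ecx: ebx=18^15=29
after xor ecx, 6: ecx=15^6=9
after mov ecx, [edx]: ecx=M[12]=15
after and ebx, ecx: ebx=29&15=13
after add edx, 4: edx=12+4=16
after add esi, 1: esi=6+1=7
cmp esi, 7  (cmp 7,7)
jne loop: not taken
mov [0], ecx → M[0]=15
halt.

16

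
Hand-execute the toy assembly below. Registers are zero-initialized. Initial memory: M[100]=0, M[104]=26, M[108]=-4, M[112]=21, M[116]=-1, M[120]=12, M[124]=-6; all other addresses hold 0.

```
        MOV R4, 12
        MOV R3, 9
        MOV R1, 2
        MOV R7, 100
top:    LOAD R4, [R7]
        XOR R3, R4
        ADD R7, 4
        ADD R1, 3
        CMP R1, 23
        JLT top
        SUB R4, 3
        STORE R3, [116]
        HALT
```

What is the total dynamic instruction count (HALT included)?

after MOV R4, 12: R4=12
after MOV R3, 9: R3=9
after MOV R1, 2: R1=2
after MOV R7, 100: R7=100
after LOAD R4, [R7]: R4=M[100]=0
after XOR R3, R4: R3=9^0=9
after ADD R7, 4: R7=100+4=104
after ADD R1, 3: R1=2+3=5
CMP R1, 23  (cmp 5,23)
JLT top: taken
after LOAD R4, [R7]: R4=M[104]=26
after XOR R3, R4: R3=9^26=19
after ADD R7, 4: R7=104+4=108
after ADD R1, 3: R1=5+3=8
CMP R1, 23  (cmp 8,23)
JLT top: taken
after LOAD R4, [R7]: R4=M[108]=-4
after XOR R3, R4: R3=19^(-4)=-17
after ADD R7, 4: R7=108+4=112
after ADD R1, 3: R1=8+3=11
CMP R1, 23  (cmp 11,23)
JLT top: taken
after LOAD R4, [R7]: R4=M[112]=21
after XOR R3, R4: R3=(-17)^21=-6
after ADD R7, 4: R7=112+4=116
after ADD R1, 3: R1=11+3=14
CMP R1, 23  (cmp 14,23)
JLT top: taken
after LOAD R4, [R7]: R4=M[116]=-1
after XOR R3, R4: R3=(-6)^(-1)=5
after ADD R7, 4: R7=116+4=120
after ADD R1, 3: R1=14+3=17
CMP R1, 23  (cmp 17,23)
JLT top: taken
after LOAD R4, [R7]: R4=M[120]=12
after XOR R3, R4: R3=5^12=9
after ADD R7, 4: R7=120+4=124
after ADD R1, 3: R1=17+3=20
CMP R1, 23  (cmp 20,23)
JLT top: taken
after LOAD R4, [R7]: R4=M[124]=-6
after XOR R3, R4: R3=9^(-6)=-13
after ADD R7, 4: R7=124+4=128
after ADD R1, 3: R1=20+3=23
CMP R1, 23  (cmp 23,23)
JLT top: not taken
after SUB R4, 3: R4=(-6)-3=-9
STORE R3, [116] → M[116]=-13
halt.
Total executed instructions: 49.

49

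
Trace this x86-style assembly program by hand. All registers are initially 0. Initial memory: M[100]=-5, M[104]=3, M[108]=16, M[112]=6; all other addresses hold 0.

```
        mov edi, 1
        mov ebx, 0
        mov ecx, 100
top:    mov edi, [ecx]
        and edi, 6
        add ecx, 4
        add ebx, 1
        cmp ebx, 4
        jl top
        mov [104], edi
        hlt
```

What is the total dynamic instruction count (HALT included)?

after mov edi, 1: edi=1
after mov ebx, 0: ebx=0
after mov ecx, 100: ecx=100
after mov edi, [ecx]: edi=M[100]=-5
after and edi, 6: edi=(-5)&6=2
after add ecx, 4: ecx=100+4=104
after add ebx, 1: ebx=0+1=1
cmp ebx, 4  (cmp 1,4)
jl top: taken
after mov edi, [ecx]: edi=M[104]=3
after and edi, 6: edi=3&6=2
after add ecx, 4: ecx=104+4=108
after add ebx, 1: ebx=1+1=2
cmp ebx, 4  (cmp 2,4)
jl top: taken
after mov edi, [ecx]: edi=M[108]=16
after and edi, 6: edi=16&6=0
after add ecx, 4: ecx=108+4=112
after add ebx, 1: ebx=2+1=3
cmp ebx, 4  (cmp 3,4)
jl top: taken
after mov edi, [ecx]: edi=M[112]=6
after and edi, 6: edi=6&6=6
after add ecx, 4: ecx=112+4=116
after add ebx, 1: ebx=3+1=4
cmp ebx, 4  (cmp 4,4)
jl top: not taken
mov [104], edi → M[104]=6
halt.
Total executed instructions: 29.

29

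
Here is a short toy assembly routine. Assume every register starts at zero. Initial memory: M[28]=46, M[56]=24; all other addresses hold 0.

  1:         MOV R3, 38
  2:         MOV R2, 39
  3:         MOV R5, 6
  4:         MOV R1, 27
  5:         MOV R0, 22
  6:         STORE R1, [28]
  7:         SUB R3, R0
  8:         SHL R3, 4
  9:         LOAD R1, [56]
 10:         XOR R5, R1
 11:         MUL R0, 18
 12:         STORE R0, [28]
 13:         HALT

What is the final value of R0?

396

after MOV R3, 38: R3=38
after MOV R2, 39: R2=39
after MOV R5, 6: R5=6
after MOV R1, 27: R1=27
after MOV R0, 22: R0=22
STORE R1, [28] → M[28]=27
after SUB R3, R0: R3=38-22=16
after SHL R3, 4: R3=16<<4=256
after LOAD R1, [56]: R1=M[56]=24
after XOR R5, R1: R5=6^24=30
after MUL R0, 18: R0=22*18=396
STORE R0, [28] → M[28]=396
halt.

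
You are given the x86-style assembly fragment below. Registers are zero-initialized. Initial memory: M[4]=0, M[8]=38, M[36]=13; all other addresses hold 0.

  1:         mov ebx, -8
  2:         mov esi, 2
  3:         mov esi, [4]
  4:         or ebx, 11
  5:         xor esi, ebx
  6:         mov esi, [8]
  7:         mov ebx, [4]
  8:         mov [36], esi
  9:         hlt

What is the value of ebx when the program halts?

0

after mov ebx, -8: ebx=-8
after mov esi, 2: esi=2
after mov esi, [4]: esi=M[4]=0
after or ebx, 11: ebx=(-8)|11=-5
after xor esi, ebx: esi=0^(-5)=-5
after mov esi, [8]: esi=M[8]=38
after mov ebx, [4]: ebx=M[4]=0
mov [36], esi → M[36]=38
halt.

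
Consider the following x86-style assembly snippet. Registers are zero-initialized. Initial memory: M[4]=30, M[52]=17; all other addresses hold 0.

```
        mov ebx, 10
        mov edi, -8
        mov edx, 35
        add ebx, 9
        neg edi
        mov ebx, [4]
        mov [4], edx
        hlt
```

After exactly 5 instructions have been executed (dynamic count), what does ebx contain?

ebx=10
edi=-8
edx=35
ebx=10+9=19
edi=-(-8)=8
After step 5: ebx = 19.

19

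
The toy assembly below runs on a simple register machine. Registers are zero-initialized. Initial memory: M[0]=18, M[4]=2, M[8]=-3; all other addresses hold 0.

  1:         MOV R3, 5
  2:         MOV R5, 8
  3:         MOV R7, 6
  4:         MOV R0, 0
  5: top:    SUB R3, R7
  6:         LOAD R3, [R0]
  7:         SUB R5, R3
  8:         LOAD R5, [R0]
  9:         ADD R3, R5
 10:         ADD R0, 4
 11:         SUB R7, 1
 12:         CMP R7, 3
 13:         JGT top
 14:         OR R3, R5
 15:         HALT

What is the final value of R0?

MOV R3, 5 → R3=5
MOV R5, 8 → R5=8
MOV R7, 6 → R7=6
MOV R0, 0 → R0=0
SUB R3, R7 → R3=5-6=-1
LOAD R3, [R0] → R3=M[0]=18
SUB R5, R3 → R5=8-18=-10
LOAD R5, [R0] → R5=M[0]=18
ADD R3, R5 → R3=18+18=36
ADD R0, 4 → R0=0+4=4
SUB R7, 1 → R7=6-1=5
CMP R7, 3  (cmp 5,3)
JGT top: taken
SUB R3, R7 → R3=36-5=31
LOAD R3, [R0] → R3=M[4]=2
SUB R5, R3 → R5=18-2=16
LOAD R5, [R0] → R5=M[4]=2
ADD R3, R5 → R3=2+2=4
ADD R0, 4 → R0=4+4=8
SUB R7, 1 → R7=5-1=4
CMP R7, 3  (cmp 4,3)
JGT top: taken
SUB R3, R7 → R3=4-4=0
LOAD R3, [R0] → R3=M[8]=-3
SUB R5, R3 → R5=2-(-3)=5
LOAD R5, [R0] → R5=M[8]=-3
ADD R3, R5 → R3=(-3)+(-3)=-6
ADD R0, 4 → R0=8+4=12
SUB R7, 1 → R7=4-1=3
CMP R7, 3  (cmp 3,3)
JGT top: not taken
OR R3, R5 → R3=(-6)|(-3)=-1
halt.

12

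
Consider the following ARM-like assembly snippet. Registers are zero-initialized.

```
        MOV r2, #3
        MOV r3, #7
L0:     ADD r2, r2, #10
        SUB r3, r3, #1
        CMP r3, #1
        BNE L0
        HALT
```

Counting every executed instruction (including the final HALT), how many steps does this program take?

27

r2=3
r3=7
r2=3+10=13
r3=7-1=6
CMP r3, #1  (cmp 6,1)
BNE L0: taken
r2=13+10=23
r3=6-1=5
CMP r3, #1  (cmp 5,1)
BNE L0: taken
r2=23+10=33
r3=5-1=4
CMP r3, #1  (cmp 4,1)
BNE L0: taken
r2=33+10=43
r3=4-1=3
CMP r3, #1  (cmp 3,1)
BNE L0: taken
r2=43+10=53
r3=3-1=2
CMP r3, #1  (cmp 2,1)
BNE L0: taken
r2=53+10=63
r3=2-1=1
CMP r3, #1  (cmp 1,1)
BNE L0: not taken
halt.
Total executed instructions: 27.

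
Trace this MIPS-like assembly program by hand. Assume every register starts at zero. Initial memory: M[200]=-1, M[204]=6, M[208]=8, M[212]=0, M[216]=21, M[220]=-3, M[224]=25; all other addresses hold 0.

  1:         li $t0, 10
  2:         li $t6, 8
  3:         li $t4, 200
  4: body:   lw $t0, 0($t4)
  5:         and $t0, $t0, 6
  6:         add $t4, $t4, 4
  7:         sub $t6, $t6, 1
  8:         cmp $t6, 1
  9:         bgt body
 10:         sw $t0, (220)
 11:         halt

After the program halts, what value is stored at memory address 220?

0

li $t0, 10 → $t0=10
li $t6, 8 → $t6=8
li $t4, 200 → $t4=200
lw $t0, 0($t4) → $t0=M[200]=-1
and $t0, $t0, 6 → $t0=(-1)&6=6
add $t4, $t4, 4 → $t4=200+4=204
sub $t6, $t6, 1 → $t6=8-1=7
cmp $t6, 1  (cmp 7,1)
bgt body: taken
lw $t0, 0($t4) → $t0=M[204]=6
and $t0, $t0, 6 → $t0=6&6=6
add $t4, $t4, 4 → $t4=204+4=208
sub $t6, $t6, 1 → $t6=7-1=6
cmp $t6, 1  (cmp 6,1)
bgt body: taken
lw $t0, 0($t4) → $t0=M[208]=8
and $t0, $t0, 6 → $t0=8&6=0
add $t4, $t4, 4 → $t4=208+4=212
sub $t6, $t6, 1 → $t6=6-1=5
cmp $t6, 1  (cmp 5,1)
bgt body: taken
lw $t0, 0($t4) → $t0=M[212]=0
and $t0, $t0, 6 → $t0=0&6=0
add $t4, $t4, 4 → $t4=212+4=216
sub $t6, $t6, 1 → $t6=5-1=4
cmp $t6, 1  (cmp 4,1)
bgt body: taken
lw $t0, 0($t4) → $t0=M[216]=21
and $t0, $t0, 6 → $t0=21&6=4
add $t4, $t4, 4 → $t4=216+4=220
sub $t6, $t6, 1 → $t6=4-1=3
cmp $t6, 1  (cmp 3,1)
bgt body: taken
lw $t0, 0($t4) → $t0=M[220]=-3
and $t0, $t0, 6 → $t0=(-3)&6=4
add $t4, $t4, 4 → $t4=220+4=224
sub $t6, $t6, 1 → $t6=3-1=2
cmp $t6, 1  (cmp 2,1)
bgt body: taken
lw $t0, 0($t4) → $t0=M[224]=25
and $t0, $t0, 6 → $t0=25&6=0
add $t4, $t4, 4 → $t4=224+4=228
sub $t6, $t6, 1 → $t6=2-1=1
cmp $t6, 1  (cmp 1,1)
bgt body: not taken
sw $t0, (220) → M[220]=0
halt.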